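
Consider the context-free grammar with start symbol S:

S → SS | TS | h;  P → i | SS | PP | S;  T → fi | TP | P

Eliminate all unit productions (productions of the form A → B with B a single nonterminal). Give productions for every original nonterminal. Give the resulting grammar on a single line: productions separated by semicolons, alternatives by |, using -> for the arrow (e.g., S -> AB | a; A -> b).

Unit productions: P->S, T->P.
Unit pairs (A ⇒* B via units): (P,S), (T,P), (T,S).
S: inherits non-unit rules of {S} → SS | TS | h.
P: inherits non-unit rules of {P, S} → PP | SS | TS | h | i.
T: inherits non-unit rules of {P, S, T} → PP | SS | TP | TS | fi | h | i.

S -> h | SS | TS; P -> h | i | PP | SS | TS; T -> h | i | PP | SS | TP | TS | fi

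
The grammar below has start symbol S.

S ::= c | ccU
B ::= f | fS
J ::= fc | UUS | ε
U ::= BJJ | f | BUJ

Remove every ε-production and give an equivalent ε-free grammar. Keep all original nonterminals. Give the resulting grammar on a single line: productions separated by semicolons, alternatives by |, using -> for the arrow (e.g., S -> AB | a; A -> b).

S -> c | ccU; B -> f | fS; J -> fc | UUS; U -> B | f | BJ | BU | BJJ | BUJ

Nullable set: {J}.
Drop J -> ε.
U -> BJJ: J, J nullable, giving B | BJ | BJJ.
U -> BUJ: J nullable, giving BU | BUJ.
Unchanged (no nullable symbols): S -> c; S -> ccU; B -> f; B -> fS; J -> UUS; J -> fc; U -> f.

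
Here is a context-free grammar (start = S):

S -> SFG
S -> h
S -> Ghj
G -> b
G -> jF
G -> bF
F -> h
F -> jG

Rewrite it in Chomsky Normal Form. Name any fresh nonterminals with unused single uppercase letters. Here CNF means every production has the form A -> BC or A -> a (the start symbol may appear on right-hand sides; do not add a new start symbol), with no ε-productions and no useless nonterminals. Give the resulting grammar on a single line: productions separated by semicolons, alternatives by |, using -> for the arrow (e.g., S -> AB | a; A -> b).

S -> h | GD | SE; A -> j; B -> b; C -> h; D -> CA; E -> FG; F -> h | AG; G -> b | AF | BF

No ε-productions.
No unit productions to eliminate.
TERM: introduce B -> b, C -> h, A -> j and substitute in every rule of length ≥2.
BIN: S -> GCA becomes S -> GD, D -> CA; S -> SFG becomes S -> SE, E -> FG.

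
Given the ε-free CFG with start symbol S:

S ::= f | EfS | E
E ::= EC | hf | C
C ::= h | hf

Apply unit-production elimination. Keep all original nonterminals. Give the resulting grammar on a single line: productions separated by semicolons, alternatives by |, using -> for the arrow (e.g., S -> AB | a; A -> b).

Unit productions: E->C, S->E.
Unit pairs (A ⇒* B via units): (E,C), (S,C), (S,E).
S: inherits non-unit rules of {C, E, S} → EC | EfS | f | h | hf.
C: inherits non-unit rules of {C} → h | hf.
E: inherits non-unit rules of {C, E} → EC | h | hf.

S -> f | h | EC | hf | EfS; C -> h | hf; E -> h | EC | hf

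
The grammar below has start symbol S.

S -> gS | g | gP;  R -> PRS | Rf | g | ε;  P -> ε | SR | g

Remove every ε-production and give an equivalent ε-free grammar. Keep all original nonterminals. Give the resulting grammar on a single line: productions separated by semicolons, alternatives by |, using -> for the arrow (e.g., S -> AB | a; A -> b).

Nullable set: {P, R}.
S -> gP: P nullable, giving g | gP.
Drop P -> ε.
P -> SR: R nullable, giving S | SR.
Drop R -> ε.
R -> PRS: P, R nullable, giving PRS | PS | RS | S.
R -> Rf: R nullable, giving Rf | f.
Unchanged (no nullable symbols): S -> g; S -> gS; P -> g; R -> g.

S -> g | gP | gS; P -> S | g | SR; R -> S | f | g | PS | RS | Rf | PRS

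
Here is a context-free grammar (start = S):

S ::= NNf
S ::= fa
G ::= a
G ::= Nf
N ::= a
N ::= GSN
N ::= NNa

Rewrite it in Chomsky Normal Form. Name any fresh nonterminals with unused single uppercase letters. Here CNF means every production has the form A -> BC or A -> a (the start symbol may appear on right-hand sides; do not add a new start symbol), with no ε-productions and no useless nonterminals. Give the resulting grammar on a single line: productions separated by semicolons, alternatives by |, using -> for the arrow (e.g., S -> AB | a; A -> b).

S -> AB | NE; A -> f; B -> a; C -> SN; D -> NB; E -> NA; G -> a | NA; N -> a | GC | ND

No ε-productions.
No unit productions to eliminate.
TERM: introduce B -> a, A -> f and substitute in every rule of length ≥2.
BIN: N -> GSN becomes N -> GC, C -> SN; N -> NNB becomes N -> ND, D -> NB; S -> NNA becomes S -> NE, E -> NA.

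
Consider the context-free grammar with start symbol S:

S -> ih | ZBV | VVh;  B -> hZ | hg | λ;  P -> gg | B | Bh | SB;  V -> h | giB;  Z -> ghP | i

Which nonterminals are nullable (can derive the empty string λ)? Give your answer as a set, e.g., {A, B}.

Directly nullable (have an ε-rule): {B}.
P is nullable via P -> B (every symbol on the right is already known nullable).
Not nullable: S, V, Z — each has a terminal in every rule's right-hand side or depends on a non-nullable symbol.

{B, P}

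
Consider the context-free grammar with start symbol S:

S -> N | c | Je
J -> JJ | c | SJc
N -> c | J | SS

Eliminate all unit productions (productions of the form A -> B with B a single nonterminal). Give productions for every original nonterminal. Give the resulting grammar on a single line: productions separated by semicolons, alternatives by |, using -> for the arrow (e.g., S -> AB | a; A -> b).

S -> c | JJ | Je | SS | SJc; J -> c | JJ | SJc; N -> c | JJ | SS | SJc

Unit productions: N->J, S->N.
Unit pairs (A ⇒* B via units): (N,J), (S,J), (S,N).
S: inherits non-unit rules of {J, N, S} → JJ | Je | SJc | SS | c.
J: inherits non-unit rules of {J} → JJ | SJc | c.
N: inherits non-unit rules of {J, N} → JJ | SJc | SS | c.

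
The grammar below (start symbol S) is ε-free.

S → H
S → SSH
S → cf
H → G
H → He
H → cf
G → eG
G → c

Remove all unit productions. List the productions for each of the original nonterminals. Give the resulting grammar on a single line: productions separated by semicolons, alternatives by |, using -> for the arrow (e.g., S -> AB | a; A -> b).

Unit productions: H->G, S->H.
Unit pairs (A ⇒* B via units): (H,G), (S,G), (S,H).
S: inherits non-unit rules of {G, H, S} → He | SSH | c | cf | eG.
G: inherits non-unit rules of {G} → c | eG.
H: inherits non-unit rules of {G, H} → He | c | cf | eG.

S -> c | He | cf | eG | SSH; G -> c | eG; H -> c | He | cf | eG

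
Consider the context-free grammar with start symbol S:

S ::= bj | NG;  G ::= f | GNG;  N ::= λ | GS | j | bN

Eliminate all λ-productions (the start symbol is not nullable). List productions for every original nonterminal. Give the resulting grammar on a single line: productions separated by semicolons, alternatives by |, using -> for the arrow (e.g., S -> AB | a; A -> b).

S -> G | NG | bj; G -> f | GG | GNG; N -> b | j | GS | bN

Nullable set: {N}.
S -> NG: N nullable, giving G | NG.
G -> GNG: N nullable, giving GG | GNG.
Drop N -> λ.
N -> bN: N nullable, giving b | bN.
Unchanged (no nullable symbols): S -> bj; G -> f; N -> GS; N -> j.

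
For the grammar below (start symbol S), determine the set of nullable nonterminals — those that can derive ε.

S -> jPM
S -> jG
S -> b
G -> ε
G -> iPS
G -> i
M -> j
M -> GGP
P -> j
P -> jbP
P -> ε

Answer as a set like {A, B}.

{G, M, P}

Directly nullable (have an ε-rule): {G, P}.
M is nullable via M -> GGP (every symbol on the right is already known nullable).
Not nullable: S — each has a terminal in every rule's right-hand side or depends on a non-nullable symbol.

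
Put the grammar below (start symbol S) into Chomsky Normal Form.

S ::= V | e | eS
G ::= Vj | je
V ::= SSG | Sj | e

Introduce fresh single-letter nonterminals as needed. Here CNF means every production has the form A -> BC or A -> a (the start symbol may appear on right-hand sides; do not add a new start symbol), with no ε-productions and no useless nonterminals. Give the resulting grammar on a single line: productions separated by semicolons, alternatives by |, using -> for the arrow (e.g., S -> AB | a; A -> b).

No ε-productions.
After unit-elimination: S -> e | Sj | eS | SSG; G -> Vj | je; V -> e | Sj | SSG.
TERM: introduce B -> e, A -> j and substitute in every rule of length ≥2.
BIN: S -> SSG becomes S -> SC, C -> SG; V -> SSG becomes V -> SD, D -> SG.

S -> e | BS | SA | SC; A -> j; B -> e; C -> SG; D -> SG; G -> AB | VA; V -> e | SA | SD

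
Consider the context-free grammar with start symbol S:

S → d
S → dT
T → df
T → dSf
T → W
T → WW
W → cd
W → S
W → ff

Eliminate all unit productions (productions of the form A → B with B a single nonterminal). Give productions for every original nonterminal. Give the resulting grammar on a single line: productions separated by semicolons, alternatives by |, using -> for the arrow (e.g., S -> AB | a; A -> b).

Unit productions: T->W, W->S.
Unit pairs (A ⇒* B via units): (T,S), (T,W), (W,S).
S: inherits non-unit rules of {S} → d | dT.
T: inherits non-unit rules of {S, T, W} → WW | cd | d | dSf | dT | df | ff.
W: inherits non-unit rules of {S, W} → cd | d | dT | ff.

S -> d | dT; T -> d | WW | cd | dT | df | ff | dSf; W -> d | cd | dT | ff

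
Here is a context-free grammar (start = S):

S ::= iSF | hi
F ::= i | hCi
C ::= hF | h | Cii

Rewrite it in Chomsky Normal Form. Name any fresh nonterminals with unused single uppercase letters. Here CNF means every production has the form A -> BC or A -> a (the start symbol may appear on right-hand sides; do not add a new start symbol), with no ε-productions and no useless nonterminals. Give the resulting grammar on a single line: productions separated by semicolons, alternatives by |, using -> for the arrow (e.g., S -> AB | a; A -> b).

No ε-productions.
No unit productions to eliminate.
TERM: introduce B -> h, A -> i and substitute in every rule of length ≥2.
BIN: C -> CAA becomes C -> CD, D -> AA; F -> BCA becomes F -> BE, E -> CA; S -> ASF becomes S -> AG, G -> SF.

S -> AG | BA; A -> i; B -> h; C -> h | BF | CD; D -> AA; E -> CA; F -> i | BE; G -> SF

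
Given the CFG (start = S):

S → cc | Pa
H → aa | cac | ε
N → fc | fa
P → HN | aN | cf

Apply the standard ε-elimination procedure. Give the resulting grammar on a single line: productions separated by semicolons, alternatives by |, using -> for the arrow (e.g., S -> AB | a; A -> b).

Nullable set: {H}.
Drop H -> ε.
P -> HN: H nullable, giving HN | N.
Unchanged (no nullable symbols): S -> Pa; S -> cc; H -> aa; H -> cac; N -> fa; N -> fc; P -> aN; P -> cf.

S -> Pa | cc; H -> aa | cac; N -> fa | fc; P -> N | HN | aN | cf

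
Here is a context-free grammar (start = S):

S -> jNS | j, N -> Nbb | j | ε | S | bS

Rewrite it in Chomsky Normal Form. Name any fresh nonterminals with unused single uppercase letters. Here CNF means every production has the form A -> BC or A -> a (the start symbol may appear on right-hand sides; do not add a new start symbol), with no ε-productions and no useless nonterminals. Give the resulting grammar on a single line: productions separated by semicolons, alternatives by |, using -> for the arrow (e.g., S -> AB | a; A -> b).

Nullable: {N}; after ε-elimination: S -> j | jS | jNS; N -> S | j | bS | bb | Nbb.
After unit-elimination: S -> j | jS | jNS; N -> j | bS | bb | jS | Nbb | jNS.
TERM: introduce A -> b, B -> j and substitute in every rule of length ≥2.
BIN: N -> BNS becomes N -> BC, C -> NS; N -> NAA becomes N -> ND, D -> AA; S -> BNS becomes S -> BE, E -> NS.

S -> j | BE | BS; A -> b; B -> j; C -> NS; D -> AA; E -> NS; N -> j | AA | AS | BC | BS | ND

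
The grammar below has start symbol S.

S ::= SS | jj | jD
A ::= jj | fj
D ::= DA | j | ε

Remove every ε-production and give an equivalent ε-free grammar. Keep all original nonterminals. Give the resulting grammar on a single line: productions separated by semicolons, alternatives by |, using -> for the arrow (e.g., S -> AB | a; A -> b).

Nullable set: {D}.
S -> jD: D nullable, giving j | jD.
Drop D -> ε.
D -> DA: D nullable, giving A | DA.
Unchanged (no nullable symbols): S -> SS; S -> jj; A -> fj; A -> jj; D -> j.

S -> j | SS | jD | jj; A -> fj | jj; D -> A | j | DA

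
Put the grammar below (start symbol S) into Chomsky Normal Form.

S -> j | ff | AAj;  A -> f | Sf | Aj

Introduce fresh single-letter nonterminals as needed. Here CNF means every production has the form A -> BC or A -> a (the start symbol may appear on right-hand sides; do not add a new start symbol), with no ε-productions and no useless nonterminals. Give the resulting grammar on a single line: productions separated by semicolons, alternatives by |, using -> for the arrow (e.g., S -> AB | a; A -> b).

No ε-productions.
No unit productions to eliminate.
TERM: introduce C -> f, B -> j and substitute in every rule of length ≥2.
BIN: S -> AAB becomes S -> AD, D -> AB.

S -> j | AD | CC; A -> f | AB | SC; B -> j; C -> f; D -> AB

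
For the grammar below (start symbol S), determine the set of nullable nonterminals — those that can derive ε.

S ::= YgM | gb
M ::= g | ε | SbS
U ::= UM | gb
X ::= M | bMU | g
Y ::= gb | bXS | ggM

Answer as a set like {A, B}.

Directly nullable (have an ε-rule): {M}.
X is nullable via X -> M (every symbol on the right is already known nullable).
Not nullable: S, U, Y — each has a terminal in every rule's right-hand side or depends on a non-nullable symbol.

{M, X}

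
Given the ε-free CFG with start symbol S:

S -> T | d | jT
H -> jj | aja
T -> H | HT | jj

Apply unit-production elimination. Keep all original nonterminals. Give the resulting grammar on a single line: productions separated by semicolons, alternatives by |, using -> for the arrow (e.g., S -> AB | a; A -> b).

S -> d | HT | jT | jj | aja; H -> jj | aja; T -> HT | jj | aja

Unit productions: S->T, T->H.
Unit pairs (A ⇒* B via units): (S,H), (S,T), (T,H).
S: inherits non-unit rules of {H, S, T} → HT | aja | d | jT | jj.
H: inherits non-unit rules of {H} → aja | jj.
T: inherits non-unit rules of {H, T} → HT | aja | jj.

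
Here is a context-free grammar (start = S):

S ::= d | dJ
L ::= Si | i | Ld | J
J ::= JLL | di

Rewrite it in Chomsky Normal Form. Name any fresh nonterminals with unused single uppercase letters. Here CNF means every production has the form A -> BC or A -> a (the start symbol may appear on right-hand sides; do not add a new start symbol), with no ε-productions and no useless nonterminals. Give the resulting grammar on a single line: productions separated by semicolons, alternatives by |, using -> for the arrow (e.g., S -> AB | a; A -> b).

S -> d | AJ; A -> d; B -> i; C -> LL; D -> LL; J -> AB | JC; L -> i | AB | JD | LA | SB

No ε-productions.
After unit-elimination: S -> d | dJ; J -> di | JLL; L -> i | Ld | Si | di | JLL.
TERM: introduce A -> d, B -> i and substitute in every rule of length ≥2.
BIN: J -> JLL becomes J -> JC, C -> LL; L -> JLL becomes L -> JD, D -> LL.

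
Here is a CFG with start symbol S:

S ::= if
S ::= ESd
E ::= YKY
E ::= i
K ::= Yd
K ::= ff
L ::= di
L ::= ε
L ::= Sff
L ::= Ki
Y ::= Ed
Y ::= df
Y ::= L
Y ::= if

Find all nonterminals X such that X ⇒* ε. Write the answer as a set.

Directly nullable (have an ε-rule): {L}.
Y is nullable via Y -> L (every symbol on the right is already known nullable).
Not nullable: E, K, S — each has a terminal in every rule's right-hand side or depends on a non-nullable symbol.

{L, Y}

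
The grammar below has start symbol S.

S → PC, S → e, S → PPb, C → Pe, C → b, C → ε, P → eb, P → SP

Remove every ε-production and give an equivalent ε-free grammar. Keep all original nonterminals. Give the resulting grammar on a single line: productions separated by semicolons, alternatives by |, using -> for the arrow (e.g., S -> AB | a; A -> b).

S -> P | e | PC | PPb; C -> b | Pe; P -> SP | eb

Nullable set: {C}.
S -> PC: C nullable, giving P | PC.
Drop C -> ε.
Unchanged (no nullable symbols): S -> PPb; S -> e; C -> Pe; C -> b; P -> SP; P -> eb.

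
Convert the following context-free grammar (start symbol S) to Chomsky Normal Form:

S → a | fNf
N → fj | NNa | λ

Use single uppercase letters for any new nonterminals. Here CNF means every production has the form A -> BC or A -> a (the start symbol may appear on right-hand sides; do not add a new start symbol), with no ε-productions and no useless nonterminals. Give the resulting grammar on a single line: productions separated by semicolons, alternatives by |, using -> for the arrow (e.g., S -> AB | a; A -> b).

S -> a | BB | BE; A -> a; B -> f; C -> j; D -> NA; E -> NB; N -> a | BC | NA | ND

Nullable: {N}; after ε-elimination: S -> a | ff | fNf; N -> a | Na | fj | NNa.
No unit productions to eliminate.
TERM: introduce A -> a, B -> f, C -> j and substitute in every rule of length ≥2.
BIN: N -> NNA becomes N -> ND, D -> NA; S -> BNB becomes S -> BE, E -> NB.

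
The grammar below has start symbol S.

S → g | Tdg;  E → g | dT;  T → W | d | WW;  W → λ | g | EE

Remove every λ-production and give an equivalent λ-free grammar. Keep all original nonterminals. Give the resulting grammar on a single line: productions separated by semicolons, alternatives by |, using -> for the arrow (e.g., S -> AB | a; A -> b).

S -> g | dg | Tdg; E -> d | g | dT; T -> W | d | WW; W -> g | EE

Nullable set: {T, W}.
S -> Tdg: T nullable, giving Tdg | dg.
E -> dT: T nullable, giving d | dT.
T -> W: W nullable, giving W.
T -> WW: W, W nullable, giving W | WW.
Drop W -> λ.
Unchanged (no nullable symbols): S -> g; E -> g; T -> d; W -> EE; W -> g.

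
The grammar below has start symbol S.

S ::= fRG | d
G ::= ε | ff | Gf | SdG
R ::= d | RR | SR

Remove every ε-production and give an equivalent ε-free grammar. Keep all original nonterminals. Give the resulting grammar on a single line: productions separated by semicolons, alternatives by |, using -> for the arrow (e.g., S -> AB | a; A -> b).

Nullable set: {G}.
S -> fRG: G nullable, giving fR | fRG.
Drop G -> ε.
G -> Gf: G nullable, giving Gf | f.
G -> SdG: G nullable, giving Sd | SdG.
Unchanged (no nullable symbols): S -> d; G -> ff; R -> RR; R -> SR; R -> d.

S -> d | fR | fRG; G -> f | Gf | Sd | ff | SdG; R -> d | RR | SR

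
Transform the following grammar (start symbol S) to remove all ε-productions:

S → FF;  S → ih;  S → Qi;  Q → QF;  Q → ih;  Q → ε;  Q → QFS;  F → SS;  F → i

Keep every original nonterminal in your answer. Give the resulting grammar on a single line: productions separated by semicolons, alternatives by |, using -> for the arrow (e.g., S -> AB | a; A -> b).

S -> i | FF | Qi | ih; F -> i | SS; Q -> F | FS | QF | ih | QFS

Nullable set: {Q}.
S -> Qi: Q nullable, giving Qi | i.
Drop Q -> ε.
Q -> QF: Q nullable, giving F | QF.
Q -> QFS: Q nullable, giving FS | QFS.
Unchanged (no nullable symbols): S -> FF; S -> ih; F -> SS; F -> i; Q -> ih.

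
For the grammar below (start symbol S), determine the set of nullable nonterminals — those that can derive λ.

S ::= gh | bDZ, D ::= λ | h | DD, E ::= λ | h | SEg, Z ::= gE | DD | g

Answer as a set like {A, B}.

Directly nullable (have an ε-rule): {D, E}.
Z is nullable via Z -> DD (every symbol on the right is already known nullable).
Not nullable: S — each has a terminal in every rule's right-hand side or depends on a non-nullable symbol.

{D, E, Z}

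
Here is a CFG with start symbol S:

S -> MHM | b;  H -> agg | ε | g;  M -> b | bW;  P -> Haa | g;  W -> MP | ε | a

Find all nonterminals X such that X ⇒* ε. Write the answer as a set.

{H, W}

Directly nullable (have an ε-rule): {H, W}.
Not nullable: M, P, S — each has a terminal in every rule's right-hand side or depends on a non-nullable symbol.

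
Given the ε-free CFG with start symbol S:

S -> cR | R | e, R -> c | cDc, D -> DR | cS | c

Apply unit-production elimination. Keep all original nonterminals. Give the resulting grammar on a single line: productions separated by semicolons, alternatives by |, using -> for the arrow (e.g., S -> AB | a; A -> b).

Unit productions: S->R.
Unit pairs (A ⇒* B via units): (S,R).
S: inherits non-unit rules of {R, S} → c | cDc | cR | e.
D: inherits non-unit rules of {D} → DR | c | cS.
R: inherits non-unit rules of {R} → c | cDc.

S -> c | e | cR | cDc; D -> c | DR | cS; R -> c | cDc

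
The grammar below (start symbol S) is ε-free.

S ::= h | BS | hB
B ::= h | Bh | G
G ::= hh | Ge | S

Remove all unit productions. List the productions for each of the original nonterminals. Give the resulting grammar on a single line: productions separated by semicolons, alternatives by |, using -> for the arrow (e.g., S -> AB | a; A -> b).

Unit productions: B->G, G->S.
Unit pairs (A ⇒* B via units): (B,G), (B,S), (G,S).
S: inherits non-unit rules of {S} → BS | h | hB.
B: inherits non-unit rules of {B, G, S} → BS | Bh | Ge | h | hB | hh.
G: inherits non-unit rules of {G, S} → BS | Ge | h | hB | hh.

S -> h | BS | hB; B -> h | BS | Bh | Ge | hB | hh; G -> h | BS | Ge | hB | hh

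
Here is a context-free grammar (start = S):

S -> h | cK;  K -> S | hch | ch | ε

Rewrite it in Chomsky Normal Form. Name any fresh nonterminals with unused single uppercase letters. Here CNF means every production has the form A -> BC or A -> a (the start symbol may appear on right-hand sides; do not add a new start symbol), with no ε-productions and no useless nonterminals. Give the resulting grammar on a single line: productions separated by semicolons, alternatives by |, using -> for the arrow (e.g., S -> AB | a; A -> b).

S -> c | h | AK; A -> c; B -> h; C -> AB; K -> c | h | AB | AK | BC

Nullable: {K}; after ε-elimination: S -> c | h | cK; K -> S | ch | hch.
After unit-elimination: S -> c | h | cK; K -> c | h | cK | ch | hch.
TERM: introduce A -> c, B -> h and substitute in every rule of length ≥2.
BIN: K -> BAB becomes K -> BC, C -> AB.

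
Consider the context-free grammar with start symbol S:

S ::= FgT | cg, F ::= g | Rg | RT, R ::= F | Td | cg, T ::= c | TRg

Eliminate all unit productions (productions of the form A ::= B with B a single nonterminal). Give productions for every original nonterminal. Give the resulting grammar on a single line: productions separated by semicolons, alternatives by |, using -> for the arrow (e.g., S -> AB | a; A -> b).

S -> cg | FgT; F -> g | RT | Rg; R -> g | RT | Rg | Td | cg; T -> c | TRg

Unit productions: R->F.
Unit pairs (A ⇒* B via units): (R,F).
S: inherits non-unit rules of {S} → FgT | cg.
F: inherits non-unit rules of {F} → RT | Rg | g.
R: inherits non-unit rules of {F, R} → RT | Rg | Td | cg | g.
T: inherits non-unit rules of {T} → TRg | c.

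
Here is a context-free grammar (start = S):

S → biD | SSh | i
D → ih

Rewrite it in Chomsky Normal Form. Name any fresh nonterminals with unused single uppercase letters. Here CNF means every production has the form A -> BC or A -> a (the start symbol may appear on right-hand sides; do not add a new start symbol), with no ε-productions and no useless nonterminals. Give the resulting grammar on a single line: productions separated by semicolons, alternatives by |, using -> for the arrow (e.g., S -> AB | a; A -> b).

No ε-productions.
No unit productions to eliminate.
TERM: introduce C -> b, B -> h, A -> i and substitute in every rule of length ≥2.
BIN: S -> CAD becomes S -> CE, E -> AD; S -> SSB becomes S -> SF, F -> SB.

S -> i | CE | SF; A -> i; B -> h; C -> b; D -> AB; E -> AD; F -> SB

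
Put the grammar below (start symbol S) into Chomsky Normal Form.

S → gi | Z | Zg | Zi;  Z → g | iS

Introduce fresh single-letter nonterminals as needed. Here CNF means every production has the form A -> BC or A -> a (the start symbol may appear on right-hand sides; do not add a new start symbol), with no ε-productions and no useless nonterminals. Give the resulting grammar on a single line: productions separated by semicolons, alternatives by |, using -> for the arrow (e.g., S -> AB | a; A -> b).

S -> g | AB | BS | ZA | ZB; A -> g; B -> i; Z -> g | BS

No ε-productions.
After unit-elimination: S -> g | Zg | Zi | gi | iS; Z -> g | iS.
TERM: introduce A -> g, B -> i and substitute in every rule of length ≥2.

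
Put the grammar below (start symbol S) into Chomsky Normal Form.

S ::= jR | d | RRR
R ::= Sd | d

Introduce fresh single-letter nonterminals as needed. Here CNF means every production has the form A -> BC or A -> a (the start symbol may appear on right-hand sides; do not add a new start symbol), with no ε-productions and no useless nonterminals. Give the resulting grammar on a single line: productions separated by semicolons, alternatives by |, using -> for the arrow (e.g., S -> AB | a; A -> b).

No ε-productions.
No unit productions to eliminate.
TERM: introduce A -> d, B -> j and substitute in every rule of length ≥2.
BIN: S -> RRR becomes S -> RC, C -> RR.

S -> d | BR | RC; A -> d; B -> j; C -> RR; R -> d | SA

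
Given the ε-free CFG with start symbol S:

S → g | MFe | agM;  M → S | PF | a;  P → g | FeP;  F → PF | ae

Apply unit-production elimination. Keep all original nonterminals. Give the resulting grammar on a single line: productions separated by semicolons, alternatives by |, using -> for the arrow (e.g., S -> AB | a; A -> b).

S -> g | MFe | agM; F -> PF | ae; M -> a | g | PF | MFe | agM; P -> g | FeP

Unit productions: M->S.
Unit pairs (A ⇒* B via units): (M,S).
S: inherits non-unit rules of {S} → MFe | agM | g.
F: inherits non-unit rules of {F} → PF | ae.
M: inherits non-unit rules of {M, S} → MFe | PF | a | agM | g.
P: inherits non-unit rules of {P} → FeP | g.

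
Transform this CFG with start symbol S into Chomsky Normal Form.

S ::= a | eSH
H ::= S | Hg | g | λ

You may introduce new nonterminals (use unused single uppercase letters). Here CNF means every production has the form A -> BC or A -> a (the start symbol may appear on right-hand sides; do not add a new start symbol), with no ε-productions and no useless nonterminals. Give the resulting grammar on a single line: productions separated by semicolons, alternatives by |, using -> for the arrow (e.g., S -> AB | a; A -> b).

S -> a | BD | BS; A -> g; B -> e; C -> SH; D -> SH; H -> a | g | BC | BS | HA

Nullable: {H}; after ε-elimination: S -> a | eS | eSH; H -> S | g | Hg.
After unit-elimination: S -> a | eS | eSH; H -> a | g | Hg | eS | eSH.
TERM: introduce B -> e, A -> g and substitute in every rule of length ≥2.
BIN: H -> BSH becomes H -> BC, C -> SH; S -> BSH becomes S -> BD, D -> SH.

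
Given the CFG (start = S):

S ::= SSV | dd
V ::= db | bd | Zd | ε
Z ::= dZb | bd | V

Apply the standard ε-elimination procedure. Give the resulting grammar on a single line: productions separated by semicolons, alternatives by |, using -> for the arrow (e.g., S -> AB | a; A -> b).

Nullable set: {V, Z}.
S -> SSV: V nullable, giving SS | SSV.
Drop V -> ε.
V -> Zd: Z nullable, giving Zd | d.
Z -> V: V nullable, giving V.
Z -> dZb: Z nullable, giving dZb | db.
Unchanged (no nullable symbols): S -> dd; V -> bd; V -> db; Z -> bd.

S -> SS | dd | SSV; V -> d | Zd | bd | db; Z -> V | bd | db | dZb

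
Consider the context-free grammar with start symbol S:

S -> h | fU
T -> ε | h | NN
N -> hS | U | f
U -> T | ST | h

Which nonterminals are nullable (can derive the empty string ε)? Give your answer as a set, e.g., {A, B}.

{N, T, U}

Directly nullable (have an ε-rule): {T}.
U is nullable via U -> T (every symbol on the right is already known nullable).
N is nullable via N -> U (every symbol on the right is already known nullable).
Not nullable: S — each has a terminal in every rule's right-hand side or depends on a non-nullable symbol.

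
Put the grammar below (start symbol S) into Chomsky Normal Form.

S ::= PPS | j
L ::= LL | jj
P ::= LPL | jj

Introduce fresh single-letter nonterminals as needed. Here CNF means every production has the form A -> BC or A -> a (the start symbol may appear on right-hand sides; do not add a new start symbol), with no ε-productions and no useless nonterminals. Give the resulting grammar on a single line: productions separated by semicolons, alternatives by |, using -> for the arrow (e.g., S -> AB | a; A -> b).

S -> j | PC; A -> j; B -> PL; C -> PS; L -> AA | LL; P -> AA | LB

No ε-productions.
No unit productions to eliminate.
TERM: introduce A -> j and substitute in every rule of length ≥2.
BIN: P -> LPL becomes P -> LB, B -> PL; S -> PPS becomes S -> PC, C -> PS.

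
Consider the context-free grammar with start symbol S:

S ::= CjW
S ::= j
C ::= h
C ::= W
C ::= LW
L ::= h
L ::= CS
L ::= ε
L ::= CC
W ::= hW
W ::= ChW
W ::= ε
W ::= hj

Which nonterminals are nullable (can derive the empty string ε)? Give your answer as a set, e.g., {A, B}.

Directly nullable (have an ε-rule): {L, W}.
C is nullable via C -> W (every symbol on the right is already known nullable).
Not nullable: S — each has a terminal in every rule's right-hand side or depends on a non-nullable symbol.

{C, L, W}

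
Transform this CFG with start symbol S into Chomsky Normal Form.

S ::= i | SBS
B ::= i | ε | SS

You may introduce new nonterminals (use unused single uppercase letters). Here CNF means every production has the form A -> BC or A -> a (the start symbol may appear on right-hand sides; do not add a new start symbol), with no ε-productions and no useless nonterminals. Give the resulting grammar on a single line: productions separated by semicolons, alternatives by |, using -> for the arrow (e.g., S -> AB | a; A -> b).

Nullable: {B}; after ε-elimination: S -> i | SS | SBS; B -> i | SS.
No unit productions to eliminate.
BIN: S -> SBS becomes S -> SA, A -> BS.

S -> i | SA | SS; A -> BS; B -> i | SS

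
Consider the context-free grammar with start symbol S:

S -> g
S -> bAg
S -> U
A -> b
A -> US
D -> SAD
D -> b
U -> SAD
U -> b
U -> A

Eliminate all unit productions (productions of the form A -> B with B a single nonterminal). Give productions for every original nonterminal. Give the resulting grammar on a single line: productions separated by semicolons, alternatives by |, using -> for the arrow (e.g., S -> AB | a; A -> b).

Unit productions: S->U, U->A.
Unit pairs (A ⇒* B via units): (S,A), (S,U), (U,A).
S: inherits non-unit rules of {A, S, U} → SAD | US | b | bAg | g.
A: inherits non-unit rules of {A} → US | b.
D: inherits non-unit rules of {D} → SAD | b.
U: inherits non-unit rules of {A, U} → SAD | US | b.

S -> b | g | US | SAD | bAg; A -> b | US; D -> b | SAD; U -> b | US | SAD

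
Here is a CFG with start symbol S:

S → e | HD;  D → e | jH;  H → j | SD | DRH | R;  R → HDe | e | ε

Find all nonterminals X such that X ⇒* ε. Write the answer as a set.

{H, R}

Directly nullable (have an ε-rule): {R}.
H is nullable via H -> R (every symbol on the right is already known nullable).
Not nullable: D, S — each has a terminal in every rule's right-hand side or depends on a non-nullable symbol.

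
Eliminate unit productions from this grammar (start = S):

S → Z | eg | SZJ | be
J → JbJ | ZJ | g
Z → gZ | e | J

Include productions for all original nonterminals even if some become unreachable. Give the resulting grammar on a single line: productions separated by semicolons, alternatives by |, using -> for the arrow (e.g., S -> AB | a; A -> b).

S -> e | g | ZJ | be | eg | gZ | JbJ | SZJ; J -> g | ZJ | JbJ; Z -> e | g | ZJ | gZ | JbJ

Unit productions: S->Z, Z->J.
Unit pairs (A ⇒* B via units): (S,J), (S,Z), (Z,J).
S: inherits non-unit rules of {J, S, Z} → JbJ | SZJ | ZJ | be | e | eg | g | gZ.
J: inherits non-unit rules of {J} → JbJ | ZJ | g.
Z: inherits non-unit rules of {J, Z} → JbJ | ZJ | e | g | gZ.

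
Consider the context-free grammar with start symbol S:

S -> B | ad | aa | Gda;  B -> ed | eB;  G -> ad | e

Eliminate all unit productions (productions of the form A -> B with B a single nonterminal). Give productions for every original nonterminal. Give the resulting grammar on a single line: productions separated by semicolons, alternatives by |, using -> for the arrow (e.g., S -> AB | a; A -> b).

S -> aa | ad | eB | ed | Gda; B -> eB | ed; G -> e | ad

Unit productions: S->B.
Unit pairs (A ⇒* B via units): (S,B).
S: inherits non-unit rules of {B, S} → Gda | aa | ad | eB | ed.
B: inherits non-unit rules of {B} → eB | ed.
G: inherits non-unit rules of {G} → ad | e.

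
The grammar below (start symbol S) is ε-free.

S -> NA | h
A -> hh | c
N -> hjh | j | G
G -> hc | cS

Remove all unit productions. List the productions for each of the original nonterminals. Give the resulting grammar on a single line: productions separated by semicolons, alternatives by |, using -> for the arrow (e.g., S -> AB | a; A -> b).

S -> h | NA; A -> c | hh; G -> cS | hc; N -> j | cS | hc | hjh

Unit productions: N->G.
Unit pairs (A ⇒* B via units): (N,G).
S: inherits non-unit rules of {S} → NA | h.
A: inherits non-unit rules of {A} → c | hh.
G: inherits non-unit rules of {G} → cS | hc.
N: inherits non-unit rules of {G, N} → cS | hc | hjh | j.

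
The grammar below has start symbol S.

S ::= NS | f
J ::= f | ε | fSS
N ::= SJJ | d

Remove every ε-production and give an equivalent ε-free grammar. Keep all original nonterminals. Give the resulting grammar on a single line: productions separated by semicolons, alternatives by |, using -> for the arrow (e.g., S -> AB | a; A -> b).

S -> f | NS; J -> f | fSS; N -> S | d | SJ | SJJ

Nullable set: {J}.
Drop J -> ε.
N -> SJJ: J, J nullable, giving S | SJ | SJJ.
Unchanged (no nullable symbols): S -> NS; S -> f; J -> f; J -> fSS; N -> d.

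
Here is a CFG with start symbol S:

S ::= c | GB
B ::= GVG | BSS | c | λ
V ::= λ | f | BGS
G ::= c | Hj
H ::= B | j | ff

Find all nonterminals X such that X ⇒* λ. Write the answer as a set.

{B, H, V}

Directly nullable (have an ε-rule): {B, V}.
H is nullable via H -> B (every symbol on the right is already known nullable).
Not nullable: G, S — each has a terminal in every rule's right-hand side or depends on a non-nullable symbol.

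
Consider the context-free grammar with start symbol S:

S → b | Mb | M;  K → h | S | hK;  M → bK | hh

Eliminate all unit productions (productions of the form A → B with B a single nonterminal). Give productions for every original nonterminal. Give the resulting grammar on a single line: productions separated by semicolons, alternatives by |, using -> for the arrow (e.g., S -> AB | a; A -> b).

Unit productions: K->S, S->M.
Unit pairs (A ⇒* B via units): (K,M), (K,S), (S,M).
S: inherits non-unit rules of {M, S} → Mb | b | bK | hh.
K: inherits non-unit rules of {K, M, S} → Mb | b | bK | h | hK | hh.
M: inherits non-unit rules of {M} → bK | hh.

S -> b | Mb | bK | hh; K -> b | h | Mb | bK | hK | hh; M -> bK | hh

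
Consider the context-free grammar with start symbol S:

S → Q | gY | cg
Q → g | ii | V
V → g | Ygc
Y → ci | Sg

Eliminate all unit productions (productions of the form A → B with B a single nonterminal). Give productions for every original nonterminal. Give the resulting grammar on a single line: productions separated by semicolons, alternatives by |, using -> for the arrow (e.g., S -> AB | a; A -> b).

S -> g | cg | gY | ii | Ygc; Q -> g | ii | Ygc; V -> g | Ygc; Y -> Sg | ci

Unit productions: Q->V, S->Q.
Unit pairs (A ⇒* B via units): (Q,V), (S,Q), (S,V).
S: inherits non-unit rules of {Q, S, V} → Ygc | cg | g | gY | ii.
Q: inherits non-unit rules of {Q, V} → Ygc | g | ii.
V: inherits non-unit rules of {V} → Ygc | g.
Y: inherits non-unit rules of {Y} → Sg | ci.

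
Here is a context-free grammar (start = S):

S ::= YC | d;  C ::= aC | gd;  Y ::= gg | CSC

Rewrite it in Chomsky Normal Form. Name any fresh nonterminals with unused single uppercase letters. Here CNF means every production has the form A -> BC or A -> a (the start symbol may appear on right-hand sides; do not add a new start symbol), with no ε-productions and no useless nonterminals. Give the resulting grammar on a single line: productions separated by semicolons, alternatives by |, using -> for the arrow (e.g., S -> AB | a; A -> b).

No ε-productions.
No unit productions to eliminate.
TERM: introduce A -> a, D -> d, B -> g and substitute in every rule of length ≥2.
BIN: Y -> CSC becomes Y -> CE, E -> SC.

S -> d | YC; A -> a; B -> g; C -> AC | BD; D -> d; E -> SC; Y -> BB | CE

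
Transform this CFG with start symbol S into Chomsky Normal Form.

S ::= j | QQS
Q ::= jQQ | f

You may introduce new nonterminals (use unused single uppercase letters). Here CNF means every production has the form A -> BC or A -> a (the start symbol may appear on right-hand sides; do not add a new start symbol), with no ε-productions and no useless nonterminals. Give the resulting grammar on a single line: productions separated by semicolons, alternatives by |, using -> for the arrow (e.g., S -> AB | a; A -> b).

No ε-productions.
No unit productions to eliminate.
TERM: introduce A -> j and substitute in every rule of length ≥2.
BIN: Q -> AQQ becomes Q -> AB, B -> QQ; S -> QQS becomes S -> QC, C -> QS.

S -> j | QC; A -> j; B -> QQ; C -> QS; Q -> f | AB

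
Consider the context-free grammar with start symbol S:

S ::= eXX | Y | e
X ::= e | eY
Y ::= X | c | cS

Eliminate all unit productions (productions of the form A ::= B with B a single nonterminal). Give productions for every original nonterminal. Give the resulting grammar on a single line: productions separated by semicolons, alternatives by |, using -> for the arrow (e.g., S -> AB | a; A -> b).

S -> c | e | cS | eY | eXX; X -> e | eY; Y -> c | e | cS | eY

Unit productions: S->Y, Y->X.
Unit pairs (A ⇒* B via units): (S,X), (S,Y), (Y,X).
S: inherits non-unit rules of {S, X, Y} → c | cS | e | eXX | eY.
X: inherits non-unit rules of {X} → e | eY.
Y: inherits non-unit rules of {X, Y} → c | cS | e | eY.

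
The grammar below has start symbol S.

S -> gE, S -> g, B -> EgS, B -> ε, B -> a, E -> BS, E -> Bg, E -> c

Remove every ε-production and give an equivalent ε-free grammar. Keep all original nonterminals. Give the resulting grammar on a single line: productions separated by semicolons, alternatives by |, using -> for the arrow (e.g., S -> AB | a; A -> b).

Nullable set: {B}.
Drop B -> ε.
E -> BS: B nullable, giving BS | S.
E -> Bg: B nullable, giving Bg | g.
Unchanged (no nullable symbols): S -> g; S -> gE; B -> EgS; B -> a; E -> c.

S -> g | gE; B -> a | EgS; E -> S | c | g | BS | Bg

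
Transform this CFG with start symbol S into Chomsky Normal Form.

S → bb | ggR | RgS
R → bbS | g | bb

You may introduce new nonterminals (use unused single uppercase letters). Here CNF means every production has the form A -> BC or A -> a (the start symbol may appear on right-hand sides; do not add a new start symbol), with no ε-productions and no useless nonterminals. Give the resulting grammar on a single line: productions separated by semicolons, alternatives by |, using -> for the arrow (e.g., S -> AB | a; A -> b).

No ε-productions.
No unit productions to eliminate.
TERM: introduce A -> b, B -> g and substitute in every rule of length ≥2.
BIN: R -> AAS becomes R -> AC, C -> AS; S -> BBR becomes S -> BD, D -> BR; S -> RBS becomes S -> RE, E -> BS.

S -> AA | BD | RE; A -> b; B -> g; C -> AS; D -> BR; E -> BS; R -> g | AA | AC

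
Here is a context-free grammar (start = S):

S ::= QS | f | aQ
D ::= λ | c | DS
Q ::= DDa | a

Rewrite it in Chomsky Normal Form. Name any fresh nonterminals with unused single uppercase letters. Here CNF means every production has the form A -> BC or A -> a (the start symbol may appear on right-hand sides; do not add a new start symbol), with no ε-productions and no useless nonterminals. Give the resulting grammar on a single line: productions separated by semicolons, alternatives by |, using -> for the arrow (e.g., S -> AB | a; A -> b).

S -> f | AQ | QS; A -> a; B -> DA; D -> c | f | AQ | DS | QS; Q -> a | DA | DB

Nullable: {D}; after ε-elimination: S -> f | QS | aQ; D -> S | c | DS; Q -> a | Da | DDa.
After unit-elimination: S -> f | QS | aQ; D -> c | f | DS | QS | aQ; Q -> a | Da | DDa.
TERM: introduce A -> a and substitute in every rule of length ≥2.
BIN: Q -> DDA becomes Q -> DB, B -> DA.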